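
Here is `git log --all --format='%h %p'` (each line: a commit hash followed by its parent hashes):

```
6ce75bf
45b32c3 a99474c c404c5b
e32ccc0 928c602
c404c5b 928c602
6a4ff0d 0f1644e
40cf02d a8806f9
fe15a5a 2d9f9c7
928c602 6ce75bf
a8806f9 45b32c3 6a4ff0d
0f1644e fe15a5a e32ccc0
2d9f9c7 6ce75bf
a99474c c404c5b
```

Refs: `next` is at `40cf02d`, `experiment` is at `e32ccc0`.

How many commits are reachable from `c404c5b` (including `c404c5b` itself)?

Walking parent pointers from c404c5b: reachable set = {6ce75bf, 928c602, c404c5b}.
That is 3 commits.

3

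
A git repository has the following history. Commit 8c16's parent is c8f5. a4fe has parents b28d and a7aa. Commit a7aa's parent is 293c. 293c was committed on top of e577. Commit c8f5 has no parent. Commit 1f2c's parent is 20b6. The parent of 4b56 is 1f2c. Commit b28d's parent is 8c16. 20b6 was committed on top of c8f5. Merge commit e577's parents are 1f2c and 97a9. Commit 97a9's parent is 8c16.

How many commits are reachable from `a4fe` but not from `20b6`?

8

Reachable from a4fe: {1f2c, 20b6, 293c, 8c16, 97a9, a4fe, a7aa, b28d, c8f5, e577}.
Reachable from 20b6: {20b6, c8f5}.
In a4fe's history but not 20b6's: {1f2c, 293c, 8c16, 97a9, a4fe, a7aa, b28d, e577} — 8 commits.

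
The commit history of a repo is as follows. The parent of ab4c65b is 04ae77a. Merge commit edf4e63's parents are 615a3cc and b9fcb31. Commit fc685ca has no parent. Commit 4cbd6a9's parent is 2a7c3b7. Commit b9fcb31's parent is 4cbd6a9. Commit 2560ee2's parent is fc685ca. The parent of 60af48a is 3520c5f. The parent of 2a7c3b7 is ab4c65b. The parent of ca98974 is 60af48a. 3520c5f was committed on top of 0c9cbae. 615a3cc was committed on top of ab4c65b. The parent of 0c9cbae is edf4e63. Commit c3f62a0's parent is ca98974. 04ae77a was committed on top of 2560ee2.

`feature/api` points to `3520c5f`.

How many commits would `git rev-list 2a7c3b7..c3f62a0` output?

9

Reachable from c3f62a0: {04ae77a, 0c9cbae, 2560ee2, 2a7c3b7, 3520c5f, 4cbd6a9, 60af48a, 615a3cc, ab4c65b, b9fcb31, c3f62a0, ca98974, edf4e63, fc685ca}.
Reachable from 2a7c3b7: {04ae77a, 2560ee2, 2a7c3b7, ab4c65b, fc685ca}.
In c3f62a0's history but not 2a7c3b7's: {0c9cbae, 3520c5f, 4cbd6a9, 60af48a, 615a3cc, b9fcb31, c3f62a0, ca98974, edf4e63} — 9 commits.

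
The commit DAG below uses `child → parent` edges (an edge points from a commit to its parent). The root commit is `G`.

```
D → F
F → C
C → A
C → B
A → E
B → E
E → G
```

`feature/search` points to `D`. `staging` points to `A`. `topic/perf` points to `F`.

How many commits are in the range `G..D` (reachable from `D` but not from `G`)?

Reachable from D: {A, B, C, D, E, F, G}.
Reachable from G: {G}.
In D's history but not G's: {A, B, C, D, E, F} — 6 commits.

6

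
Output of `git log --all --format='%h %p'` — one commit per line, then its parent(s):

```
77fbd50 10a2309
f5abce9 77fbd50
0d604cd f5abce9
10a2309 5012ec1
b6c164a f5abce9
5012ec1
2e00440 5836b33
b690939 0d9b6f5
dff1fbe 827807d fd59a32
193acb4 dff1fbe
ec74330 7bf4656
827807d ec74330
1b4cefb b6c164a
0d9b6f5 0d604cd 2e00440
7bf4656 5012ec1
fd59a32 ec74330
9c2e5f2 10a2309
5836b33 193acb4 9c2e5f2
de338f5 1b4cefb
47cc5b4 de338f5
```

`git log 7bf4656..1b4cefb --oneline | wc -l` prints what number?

5

Reachable from 1b4cefb: {10a2309, 1b4cefb, 5012ec1, 77fbd50, b6c164a, f5abce9}.
Reachable from 7bf4656: {5012ec1, 7bf4656}.
In 1b4cefb's history but not 7bf4656's: {10a2309, 1b4cefb, 77fbd50, b6c164a, f5abce9} — 5 commits.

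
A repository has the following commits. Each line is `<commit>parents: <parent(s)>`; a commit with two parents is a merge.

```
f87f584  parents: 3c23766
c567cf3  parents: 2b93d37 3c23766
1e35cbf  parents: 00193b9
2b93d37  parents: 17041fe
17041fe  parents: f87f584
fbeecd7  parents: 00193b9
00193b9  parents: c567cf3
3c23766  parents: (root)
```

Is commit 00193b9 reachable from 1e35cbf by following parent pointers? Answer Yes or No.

Yes

Ancestors of 1e35cbf (commits reachable by following parents): {00193b9, 17041fe, 1e35cbf, 2b93d37, 3c23766, c567cf3, f87f584}.
00193b9 is in that set, so it is an ancestor of 1e35cbf.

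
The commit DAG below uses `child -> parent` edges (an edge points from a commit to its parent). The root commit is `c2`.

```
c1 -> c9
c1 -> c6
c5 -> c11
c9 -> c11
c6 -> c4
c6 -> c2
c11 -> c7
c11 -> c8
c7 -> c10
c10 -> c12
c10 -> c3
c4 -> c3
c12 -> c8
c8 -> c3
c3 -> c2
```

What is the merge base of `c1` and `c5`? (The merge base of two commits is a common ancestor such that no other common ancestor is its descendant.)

Ancestors of c1: {c1, c10, c11, c12, c2, c3, c4, c6, c7, c8, c9}.
Ancestors of c5: {c10, c11, c12, c2, c3, c5, c7, c8}.
Common ancestors: {c10, c11, c12, c2, c3, c7, c8}.
Among these, c11 is not an ancestor of any other common ancestor — it is the merge base.

c11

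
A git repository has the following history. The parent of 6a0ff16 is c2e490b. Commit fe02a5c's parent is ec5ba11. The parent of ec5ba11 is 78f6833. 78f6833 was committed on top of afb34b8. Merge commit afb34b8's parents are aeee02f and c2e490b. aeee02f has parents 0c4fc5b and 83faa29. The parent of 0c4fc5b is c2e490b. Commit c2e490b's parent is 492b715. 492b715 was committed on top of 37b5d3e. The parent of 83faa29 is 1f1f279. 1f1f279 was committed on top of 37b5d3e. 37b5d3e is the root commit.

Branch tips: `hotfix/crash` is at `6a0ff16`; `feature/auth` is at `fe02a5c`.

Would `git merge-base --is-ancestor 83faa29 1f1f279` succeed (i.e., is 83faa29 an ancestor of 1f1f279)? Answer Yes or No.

Ancestors of 1f1f279: {1f1f279, 37b5d3e}.
83faa29 is not in that set, so it is not an ancestor of 1f1f279.

No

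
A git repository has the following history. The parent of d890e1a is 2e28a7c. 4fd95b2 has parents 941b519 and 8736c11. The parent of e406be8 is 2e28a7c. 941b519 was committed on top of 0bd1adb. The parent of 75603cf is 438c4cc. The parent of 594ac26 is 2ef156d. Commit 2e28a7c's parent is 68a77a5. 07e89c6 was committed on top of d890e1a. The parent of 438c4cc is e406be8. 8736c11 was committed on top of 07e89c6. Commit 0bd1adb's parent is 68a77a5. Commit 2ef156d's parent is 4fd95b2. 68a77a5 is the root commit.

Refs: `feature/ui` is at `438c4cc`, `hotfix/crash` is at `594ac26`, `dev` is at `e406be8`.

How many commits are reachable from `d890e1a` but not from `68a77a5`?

2

Reachable from d890e1a: {2e28a7c, 68a77a5, d890e1a}.
Reachable from 68a77a5: {68a77a5}.
In d890e1a's history but not 68a77a5's: {2e28a7c, d890e1a} — 2 commits.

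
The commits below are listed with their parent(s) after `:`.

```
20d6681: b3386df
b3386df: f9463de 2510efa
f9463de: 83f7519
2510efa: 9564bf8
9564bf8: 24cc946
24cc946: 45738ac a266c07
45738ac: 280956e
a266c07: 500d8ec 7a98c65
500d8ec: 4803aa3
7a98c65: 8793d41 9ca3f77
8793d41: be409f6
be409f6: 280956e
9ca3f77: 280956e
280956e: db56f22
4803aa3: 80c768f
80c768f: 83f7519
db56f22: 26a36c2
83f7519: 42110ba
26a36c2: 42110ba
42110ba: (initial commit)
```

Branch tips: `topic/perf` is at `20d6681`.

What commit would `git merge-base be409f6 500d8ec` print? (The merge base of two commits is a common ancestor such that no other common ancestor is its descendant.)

Ancestors of be409f6: {26a36c2, 280956e, 42110ba, be409f6, db56f22}.
Ancestors of 500d8ec: {42110ba, 4803aa3, 500d8ec, 80c768f, 83f7519}.
Common ancestors: {42110ba}.
The only common ancestor is 42110ba, so it is the merge base.

42110ba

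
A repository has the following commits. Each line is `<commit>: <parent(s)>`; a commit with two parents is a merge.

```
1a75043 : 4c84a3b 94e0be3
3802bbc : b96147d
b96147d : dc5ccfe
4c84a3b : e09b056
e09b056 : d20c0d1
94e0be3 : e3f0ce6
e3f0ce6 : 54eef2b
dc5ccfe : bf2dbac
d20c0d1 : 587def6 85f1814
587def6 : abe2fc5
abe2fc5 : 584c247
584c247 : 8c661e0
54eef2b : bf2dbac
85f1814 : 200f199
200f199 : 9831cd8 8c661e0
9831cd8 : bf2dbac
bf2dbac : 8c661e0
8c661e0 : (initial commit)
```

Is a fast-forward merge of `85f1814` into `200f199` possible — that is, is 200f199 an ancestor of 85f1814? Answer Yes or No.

Yes

A fast-forward from 200f199 to 85f1814 is possible iff 200f199 is an ancestor of 85f1814.
Ancestors of 85f1814: {200f199, 85f1814, 8c661e0, 9831cd8, bf2dbac}.
200f199 is among them, so fast-forward is possible.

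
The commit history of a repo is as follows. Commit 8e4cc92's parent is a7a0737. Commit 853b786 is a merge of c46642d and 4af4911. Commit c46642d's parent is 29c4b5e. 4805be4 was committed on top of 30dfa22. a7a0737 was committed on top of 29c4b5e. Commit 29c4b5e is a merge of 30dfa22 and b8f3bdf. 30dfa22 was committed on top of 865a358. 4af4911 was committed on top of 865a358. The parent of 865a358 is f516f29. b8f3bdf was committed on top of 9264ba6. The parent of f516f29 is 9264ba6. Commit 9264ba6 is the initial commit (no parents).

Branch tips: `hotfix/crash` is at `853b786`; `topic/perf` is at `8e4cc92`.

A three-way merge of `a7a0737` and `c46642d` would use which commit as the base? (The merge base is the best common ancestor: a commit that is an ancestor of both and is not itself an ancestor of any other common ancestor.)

29c4b5e

Ancestors of a7a0737: {29c4b5e, 30dfa22, 865a358, 9264ba6, a7a0737, b8f3bdf, f516f29}.
Ancestors of c46642d: {29c4b5e, 30dfa22, 865a358, 9264ba6, b8f3bdf, c46642d, f516f29}.
Common ancestors: {29c4b5e, 30dfa22, 865a358, 9264ba6, b8f3bdf, f516f29}.
Among these, 29c4b5e is not an ancestor of any other common ancestor — it is the merge base.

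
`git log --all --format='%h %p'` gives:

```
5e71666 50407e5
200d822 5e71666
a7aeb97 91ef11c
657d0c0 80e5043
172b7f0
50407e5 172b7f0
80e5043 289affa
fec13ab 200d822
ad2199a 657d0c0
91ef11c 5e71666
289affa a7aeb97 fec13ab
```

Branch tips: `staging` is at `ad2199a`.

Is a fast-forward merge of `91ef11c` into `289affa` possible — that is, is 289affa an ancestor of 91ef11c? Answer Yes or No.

No

A fast-forward from 289affa to 91ef11c is possible iff 289affa is an ancestor of 91ef11c.
Ancestors of 91ef11c: {172b7f0, 50407e5, 5e71666, 91ef11c}.
289affa is not among them, so fast-forward is not possible.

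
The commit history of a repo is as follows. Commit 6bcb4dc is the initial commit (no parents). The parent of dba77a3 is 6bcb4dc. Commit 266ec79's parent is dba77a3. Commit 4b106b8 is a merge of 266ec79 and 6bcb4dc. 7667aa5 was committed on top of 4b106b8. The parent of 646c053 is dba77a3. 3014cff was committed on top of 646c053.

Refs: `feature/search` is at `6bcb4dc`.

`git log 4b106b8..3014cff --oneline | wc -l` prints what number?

Reachable from 3014cff: {3014cff, 646c053, 6bcb4dc, dba77a3}.
Reachable from 4b106b8: {266ec79, 4b106b8, 6bcb4dc, dba77a3}.
In 3014cff's history but not 4b106b8's: {3014cff, 646c053} — 2 commits.

2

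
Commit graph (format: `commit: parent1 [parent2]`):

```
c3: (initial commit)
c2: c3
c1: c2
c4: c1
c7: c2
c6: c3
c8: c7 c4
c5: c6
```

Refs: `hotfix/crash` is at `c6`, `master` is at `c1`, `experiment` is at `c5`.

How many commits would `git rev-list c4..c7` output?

Reachable from c7: {c2, c3, c7}.
Reachable from c4: {c1, c2, c3, c4}.
In c7's history but not c4's: {c7} — 1 commit.

1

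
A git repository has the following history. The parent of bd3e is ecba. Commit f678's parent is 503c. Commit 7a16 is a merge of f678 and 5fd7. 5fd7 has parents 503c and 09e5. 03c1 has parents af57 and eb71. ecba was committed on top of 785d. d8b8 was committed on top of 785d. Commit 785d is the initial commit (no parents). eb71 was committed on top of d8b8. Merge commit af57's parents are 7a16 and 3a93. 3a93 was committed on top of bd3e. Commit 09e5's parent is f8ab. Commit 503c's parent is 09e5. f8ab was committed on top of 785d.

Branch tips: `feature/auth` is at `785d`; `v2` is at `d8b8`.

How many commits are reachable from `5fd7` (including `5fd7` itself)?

5

Walking parent pointers from 5fd7: reachable set = {09e5, 503c, 5fd7, 785d, f8ab}.
That is 5 commits.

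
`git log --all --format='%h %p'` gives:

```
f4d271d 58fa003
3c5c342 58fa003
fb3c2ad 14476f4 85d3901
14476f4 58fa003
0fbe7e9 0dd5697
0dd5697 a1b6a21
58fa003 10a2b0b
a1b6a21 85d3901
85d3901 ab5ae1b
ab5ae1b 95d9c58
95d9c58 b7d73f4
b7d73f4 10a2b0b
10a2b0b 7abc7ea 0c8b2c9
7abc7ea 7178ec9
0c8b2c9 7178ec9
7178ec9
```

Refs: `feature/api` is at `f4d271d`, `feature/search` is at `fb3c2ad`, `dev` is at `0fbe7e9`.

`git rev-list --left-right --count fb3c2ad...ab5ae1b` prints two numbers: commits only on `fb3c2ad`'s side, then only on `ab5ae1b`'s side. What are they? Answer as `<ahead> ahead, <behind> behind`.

Reachable from fb3c2ad: {0c8b2c9, 10a2b0b, 14476f4, 58fa003, 7178ec9, 7abc7ea, 85d3901, 95d9c58, ab5ae1b, b7d73f4, fb3c2ad}.
Reachable from ab5ae1b: {0c8b2c9, 10a2b0b, 7178ec9, 7abc7ea, 95d9c58, ab5ae1b, b7d73f4}.
Only in fb3c2ad's history (ahead): {14476f4, 58fa003, 85d3901, fb3c2ad} — 4.
Only in ab5ae1b's history (behind): {} — 0.

4 ahead, 0 behind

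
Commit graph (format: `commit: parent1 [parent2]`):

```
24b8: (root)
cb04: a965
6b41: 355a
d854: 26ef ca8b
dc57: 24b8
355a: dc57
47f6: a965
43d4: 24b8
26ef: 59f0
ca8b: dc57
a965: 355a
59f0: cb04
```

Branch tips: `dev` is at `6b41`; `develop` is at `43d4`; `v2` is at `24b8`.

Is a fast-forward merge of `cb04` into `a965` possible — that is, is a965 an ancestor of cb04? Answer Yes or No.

A fast-forward from a965 to cb04 is possible iff a965 is an ancestor of cb04.
Ancestors of cb04: {24b8, 355a, a965, cb04, dc57}.
a965 is among them, so fast-forward is possible.

Yes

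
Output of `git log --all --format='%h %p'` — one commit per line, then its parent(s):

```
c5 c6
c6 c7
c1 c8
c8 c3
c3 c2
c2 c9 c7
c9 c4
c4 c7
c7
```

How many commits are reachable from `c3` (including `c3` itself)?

5

Walking parent pointers from c3: reachable set = {c2, c3, c4, c7, c9}.
That is 5 commits.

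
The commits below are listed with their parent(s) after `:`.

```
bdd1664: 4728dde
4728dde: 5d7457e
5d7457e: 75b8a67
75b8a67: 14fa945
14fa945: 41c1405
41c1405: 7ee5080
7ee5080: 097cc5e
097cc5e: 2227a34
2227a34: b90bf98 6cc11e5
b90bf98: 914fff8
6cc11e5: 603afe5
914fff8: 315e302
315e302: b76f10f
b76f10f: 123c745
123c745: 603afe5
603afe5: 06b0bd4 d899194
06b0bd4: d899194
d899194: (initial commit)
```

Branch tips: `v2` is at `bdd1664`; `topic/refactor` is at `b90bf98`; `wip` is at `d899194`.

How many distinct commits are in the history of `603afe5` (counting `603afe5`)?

Walking parent pointers from 603afe5: reachable set = {06b0bd4, 603afe5, d899194}.
That is 3 commits.

3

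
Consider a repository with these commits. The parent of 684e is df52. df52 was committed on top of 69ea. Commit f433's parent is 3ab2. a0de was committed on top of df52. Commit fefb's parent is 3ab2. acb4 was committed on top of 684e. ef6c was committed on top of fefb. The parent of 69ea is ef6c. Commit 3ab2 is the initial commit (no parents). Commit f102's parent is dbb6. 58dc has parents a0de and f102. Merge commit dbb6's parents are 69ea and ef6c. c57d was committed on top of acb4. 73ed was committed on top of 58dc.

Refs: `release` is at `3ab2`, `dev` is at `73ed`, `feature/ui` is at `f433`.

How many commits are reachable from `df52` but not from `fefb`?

3

Reachable from df52: {3ab2, 69ea, df52, ef6c, fefb}.
Reachable from fefb: {3ab2, fefb}.
In df52's history but not fefb's: {69ea, df52, ef6c} — 3 commits.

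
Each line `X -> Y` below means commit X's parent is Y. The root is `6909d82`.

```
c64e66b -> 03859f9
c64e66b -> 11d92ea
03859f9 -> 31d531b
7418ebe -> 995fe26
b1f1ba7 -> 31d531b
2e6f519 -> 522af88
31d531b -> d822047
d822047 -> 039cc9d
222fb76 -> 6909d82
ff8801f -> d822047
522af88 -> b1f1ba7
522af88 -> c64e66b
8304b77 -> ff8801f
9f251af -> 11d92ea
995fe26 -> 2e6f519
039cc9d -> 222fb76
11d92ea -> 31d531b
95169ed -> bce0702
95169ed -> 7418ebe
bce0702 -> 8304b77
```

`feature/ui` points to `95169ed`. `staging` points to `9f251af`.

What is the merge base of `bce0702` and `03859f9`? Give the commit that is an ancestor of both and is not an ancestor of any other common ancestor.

Ancestors of bce0702: {039cc9d, 222fb76, 6909d82, 8304b77, bce0702, d822047, ff8801f}.
Ancestors of 03859f9: {03859f9, 039cc9d, 222fb76, 31d531b, 6909d82, d822047}.
Common ancestors: {039cc9d, 222fb76, 6909d82, d822047}.
Among these, d822047 is not an ancestor of any other common ancestor — it is the merge base.

d822047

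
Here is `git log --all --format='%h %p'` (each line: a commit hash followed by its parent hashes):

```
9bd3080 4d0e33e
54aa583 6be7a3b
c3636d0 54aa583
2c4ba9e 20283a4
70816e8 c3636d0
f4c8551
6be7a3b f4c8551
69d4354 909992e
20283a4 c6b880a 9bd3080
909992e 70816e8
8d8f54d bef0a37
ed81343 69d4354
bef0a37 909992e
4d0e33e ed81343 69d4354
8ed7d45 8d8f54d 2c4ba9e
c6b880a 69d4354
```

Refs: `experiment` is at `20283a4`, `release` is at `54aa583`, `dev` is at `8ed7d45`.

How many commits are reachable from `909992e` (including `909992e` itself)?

Walking parent pointers from 909992e: reachable set = {54aa583, 6be7a3b, 70816e8, 909992e, c3636d0, f4c8551}.
That is 6 commits.

6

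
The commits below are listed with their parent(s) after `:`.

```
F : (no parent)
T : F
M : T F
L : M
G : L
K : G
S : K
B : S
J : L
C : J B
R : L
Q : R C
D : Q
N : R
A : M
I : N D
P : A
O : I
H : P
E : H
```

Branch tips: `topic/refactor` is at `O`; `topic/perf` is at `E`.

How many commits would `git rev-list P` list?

5

Walking parent pointers from P: reachable set = {A, F, M, P, T}.
That is 5 commits.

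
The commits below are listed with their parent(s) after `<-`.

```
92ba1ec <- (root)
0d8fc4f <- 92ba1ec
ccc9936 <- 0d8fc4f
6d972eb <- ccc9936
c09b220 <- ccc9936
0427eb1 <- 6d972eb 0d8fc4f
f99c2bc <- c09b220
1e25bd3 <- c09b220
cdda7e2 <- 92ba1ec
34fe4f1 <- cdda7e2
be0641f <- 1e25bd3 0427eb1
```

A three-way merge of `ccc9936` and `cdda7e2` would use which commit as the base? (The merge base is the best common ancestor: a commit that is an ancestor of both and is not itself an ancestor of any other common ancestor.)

92ba1ec

Ancestors of ccc9936: {0d8fc4f, 92ba1ec, ccc9936}.
Ancestors of cdda7e2: {92ba1ec, cdda7e2}.
Common ancestors: {92ba1ec}.
The only common ancestor is 92ba1ec, so it is the merge base.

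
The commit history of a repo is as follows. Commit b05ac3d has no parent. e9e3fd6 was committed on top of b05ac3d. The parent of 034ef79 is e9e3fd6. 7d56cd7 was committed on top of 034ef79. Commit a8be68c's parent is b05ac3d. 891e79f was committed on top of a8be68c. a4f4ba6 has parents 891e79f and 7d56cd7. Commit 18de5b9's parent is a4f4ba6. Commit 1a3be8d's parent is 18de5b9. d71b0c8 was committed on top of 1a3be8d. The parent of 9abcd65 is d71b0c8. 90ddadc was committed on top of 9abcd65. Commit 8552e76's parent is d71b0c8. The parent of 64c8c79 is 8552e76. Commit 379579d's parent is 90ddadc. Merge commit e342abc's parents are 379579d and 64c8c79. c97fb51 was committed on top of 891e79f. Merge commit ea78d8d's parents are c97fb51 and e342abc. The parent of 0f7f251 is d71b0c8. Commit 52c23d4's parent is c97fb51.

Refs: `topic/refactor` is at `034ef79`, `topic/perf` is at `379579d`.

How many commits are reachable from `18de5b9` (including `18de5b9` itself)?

8

Walking parent pointers from 18de5b9: reachable set = {034ef79, 18de5b9, 7d56cd7, 891e79f, a4f4ba6, a8be68c, b05ac3d, e9e3fd6}.
That is 8 commits.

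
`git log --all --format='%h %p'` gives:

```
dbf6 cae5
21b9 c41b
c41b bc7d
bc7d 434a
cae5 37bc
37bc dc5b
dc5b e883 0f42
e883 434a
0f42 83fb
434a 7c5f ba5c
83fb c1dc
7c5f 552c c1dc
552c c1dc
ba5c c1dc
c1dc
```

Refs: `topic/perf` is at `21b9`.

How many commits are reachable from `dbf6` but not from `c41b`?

7

Reachable from dbf6: {0f42, 37bc, 434a, 552c, 7c5f, 83fb, ba5c, c1dc, cae5, dbf6, dc5b, e883}.
Reachable from c41b: {434a, 552c, 7c5f, ba5c, bc7d, c1dc, c41b}.
In dbf6's history but not c41b's: {0f42, 37bc, 83fb, cae5, dbf6, dc5b, e883} — 7 commits.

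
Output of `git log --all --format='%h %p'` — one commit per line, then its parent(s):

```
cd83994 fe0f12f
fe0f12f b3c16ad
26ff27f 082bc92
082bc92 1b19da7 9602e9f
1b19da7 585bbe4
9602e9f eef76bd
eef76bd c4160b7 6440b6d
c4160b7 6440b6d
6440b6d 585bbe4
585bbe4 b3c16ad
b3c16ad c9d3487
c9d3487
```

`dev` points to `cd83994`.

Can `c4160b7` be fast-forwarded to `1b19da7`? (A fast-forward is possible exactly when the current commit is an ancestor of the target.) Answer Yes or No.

No

A fast-forward from c4160b7 to 1b19da7 is possible iff c4160b7 is an ancestor of 1b19da7.
Ancestors of 1b19da7: {1b19da7, 585bbe4, b3c16ad, c9d3487}.
c4160b7 is not among them, so fast-forward is not possible.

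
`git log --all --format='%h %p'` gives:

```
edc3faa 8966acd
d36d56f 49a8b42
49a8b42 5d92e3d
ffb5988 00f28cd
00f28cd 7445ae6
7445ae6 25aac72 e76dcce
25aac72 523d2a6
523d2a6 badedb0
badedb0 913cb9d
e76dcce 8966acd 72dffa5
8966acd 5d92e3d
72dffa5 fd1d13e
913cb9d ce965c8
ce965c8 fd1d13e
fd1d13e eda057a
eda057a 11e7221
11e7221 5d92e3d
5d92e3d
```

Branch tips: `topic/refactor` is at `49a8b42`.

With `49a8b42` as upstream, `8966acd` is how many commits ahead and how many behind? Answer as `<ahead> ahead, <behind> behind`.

1 ahead, 1 behind

Reachable from 8966acd: {5d92e3d, 8966acd}.
Reachable from 49a8b42: {49a8b42, 5d92e3d}.
Only in 8966acd's history (ahead): {8966acd} — 1.
Only in 49a8b42's history (behind): {49a8b42} — 1.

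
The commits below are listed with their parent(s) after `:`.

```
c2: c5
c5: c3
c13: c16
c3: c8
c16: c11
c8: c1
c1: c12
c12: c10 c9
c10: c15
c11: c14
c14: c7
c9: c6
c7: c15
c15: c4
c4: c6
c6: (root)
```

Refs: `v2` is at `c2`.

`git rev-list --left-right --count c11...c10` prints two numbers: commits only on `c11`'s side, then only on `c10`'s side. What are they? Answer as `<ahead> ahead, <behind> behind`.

3 ahead, 1 behind

Reachable from c11: {c11, c14, c15, c4, c6, c7}.
Reachable from c10: {c10, c15, c4, c6}.
Only in c11's history (ahead): {c11, c14, c7} — 3.
Only in c10's history (behind): {c10} — 1.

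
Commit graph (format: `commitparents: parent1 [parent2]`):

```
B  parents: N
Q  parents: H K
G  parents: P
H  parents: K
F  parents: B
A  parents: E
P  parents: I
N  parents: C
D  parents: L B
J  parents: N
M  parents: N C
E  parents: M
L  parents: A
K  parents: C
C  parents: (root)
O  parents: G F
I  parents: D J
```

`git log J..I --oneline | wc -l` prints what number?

Reachable from I: {A, B, C, D, E, I, J, L, M, N}.
Reachable from J: {C, J, N}.
In I's history but not J's: {A, B, D, E, I, L, M} — 7 commits.

7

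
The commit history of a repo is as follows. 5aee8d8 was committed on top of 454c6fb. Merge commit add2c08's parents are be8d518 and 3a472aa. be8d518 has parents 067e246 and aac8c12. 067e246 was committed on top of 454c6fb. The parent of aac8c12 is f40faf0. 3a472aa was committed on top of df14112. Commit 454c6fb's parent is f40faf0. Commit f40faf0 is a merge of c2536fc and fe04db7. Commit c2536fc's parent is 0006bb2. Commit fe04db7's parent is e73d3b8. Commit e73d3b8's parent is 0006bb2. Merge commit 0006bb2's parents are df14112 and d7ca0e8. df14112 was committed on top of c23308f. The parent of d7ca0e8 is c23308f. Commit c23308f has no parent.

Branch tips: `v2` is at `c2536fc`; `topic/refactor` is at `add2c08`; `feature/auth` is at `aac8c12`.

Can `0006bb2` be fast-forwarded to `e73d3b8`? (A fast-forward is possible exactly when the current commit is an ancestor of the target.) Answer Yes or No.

Yes

A fast-forward from 0006bb2 to e73d3b8 is possible iff 0006bb2 is an ancestor of e73d3b8.
Ancestors of e73d3b8: {0006bb2, c23308f, d7ca0e8, df14112, e73d3b8}.
0006bb2 is among them, so fast-forward is possible.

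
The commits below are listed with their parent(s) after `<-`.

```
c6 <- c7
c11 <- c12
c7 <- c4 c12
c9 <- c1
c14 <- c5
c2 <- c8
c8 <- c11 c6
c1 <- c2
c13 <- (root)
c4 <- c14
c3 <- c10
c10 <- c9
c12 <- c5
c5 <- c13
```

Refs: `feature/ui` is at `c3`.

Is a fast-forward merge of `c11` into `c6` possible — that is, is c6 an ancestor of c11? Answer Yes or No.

A fast-forward from c6 to c11 is possible iff c6 is an ancestor of c11.
Ancestors of c11: {c11, c12, c13, c5}.
c6 is not among them, so fast-forward is not possible.

No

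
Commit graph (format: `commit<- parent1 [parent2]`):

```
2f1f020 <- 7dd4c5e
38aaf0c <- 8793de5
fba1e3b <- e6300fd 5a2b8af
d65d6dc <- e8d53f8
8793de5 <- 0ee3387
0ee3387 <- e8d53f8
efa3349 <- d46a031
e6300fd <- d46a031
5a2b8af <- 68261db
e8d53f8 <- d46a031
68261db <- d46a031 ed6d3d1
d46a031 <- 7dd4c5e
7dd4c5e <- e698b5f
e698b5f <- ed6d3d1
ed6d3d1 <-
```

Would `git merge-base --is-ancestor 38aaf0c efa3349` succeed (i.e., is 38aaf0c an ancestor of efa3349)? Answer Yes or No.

Ancestors of efa3349: {7dd4c5e, d46a031, e698b5f, ed6d3d1, efa3349}.
38aaf0c is not in that set, so it is not an ancestor of efa3349.

No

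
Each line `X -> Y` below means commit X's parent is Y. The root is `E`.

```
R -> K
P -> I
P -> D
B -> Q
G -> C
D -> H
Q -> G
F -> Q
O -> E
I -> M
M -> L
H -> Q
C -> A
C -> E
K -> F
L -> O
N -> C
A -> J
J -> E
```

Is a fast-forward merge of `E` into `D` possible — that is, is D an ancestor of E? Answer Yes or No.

No

A fast-forward from D to E is possible iff D is an ancestor of E.
Ancestors of E: {E}.
D is not among them, so fast-forward is not possible.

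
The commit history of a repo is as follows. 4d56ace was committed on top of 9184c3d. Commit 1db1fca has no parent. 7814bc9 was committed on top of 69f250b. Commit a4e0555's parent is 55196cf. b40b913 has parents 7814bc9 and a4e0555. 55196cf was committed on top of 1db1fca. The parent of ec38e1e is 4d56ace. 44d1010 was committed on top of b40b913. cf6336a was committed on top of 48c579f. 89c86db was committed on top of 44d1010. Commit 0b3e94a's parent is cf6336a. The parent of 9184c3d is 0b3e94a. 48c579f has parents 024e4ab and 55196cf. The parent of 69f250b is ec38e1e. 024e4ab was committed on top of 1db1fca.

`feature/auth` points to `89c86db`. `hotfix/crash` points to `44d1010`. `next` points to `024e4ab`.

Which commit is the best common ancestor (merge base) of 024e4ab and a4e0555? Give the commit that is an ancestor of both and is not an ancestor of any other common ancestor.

1db1fca

Ancestors of 024e4ab: {024e4ab, 1db1fca}.
Ancestors of a4e0555: {1db1fca, 55196cf, a4e0555}.
Common ancestors: {1db1fca}.
The only common ancestor is 1db1fca, so it is the merge base.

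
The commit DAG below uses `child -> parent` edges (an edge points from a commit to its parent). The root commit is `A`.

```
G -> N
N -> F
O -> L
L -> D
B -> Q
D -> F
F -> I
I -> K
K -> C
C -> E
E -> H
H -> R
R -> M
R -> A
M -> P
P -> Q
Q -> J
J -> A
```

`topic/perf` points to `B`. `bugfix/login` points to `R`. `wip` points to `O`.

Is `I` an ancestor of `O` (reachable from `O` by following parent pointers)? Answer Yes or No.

Yes

Ancestors of O (commits reachable by following parents): {A, C, D, E, F, H, I, J, K, L, M, O, P, Q, R}.
I is in that set, so it is an ancestor of O.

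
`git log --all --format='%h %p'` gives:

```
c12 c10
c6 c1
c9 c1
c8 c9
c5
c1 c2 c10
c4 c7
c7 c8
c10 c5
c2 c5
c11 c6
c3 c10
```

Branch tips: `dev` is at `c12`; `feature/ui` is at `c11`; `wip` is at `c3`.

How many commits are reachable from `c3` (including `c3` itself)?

3

Walking parent pointers from c3: reachable set = {c10, c3, c5}.
That is 3 commits.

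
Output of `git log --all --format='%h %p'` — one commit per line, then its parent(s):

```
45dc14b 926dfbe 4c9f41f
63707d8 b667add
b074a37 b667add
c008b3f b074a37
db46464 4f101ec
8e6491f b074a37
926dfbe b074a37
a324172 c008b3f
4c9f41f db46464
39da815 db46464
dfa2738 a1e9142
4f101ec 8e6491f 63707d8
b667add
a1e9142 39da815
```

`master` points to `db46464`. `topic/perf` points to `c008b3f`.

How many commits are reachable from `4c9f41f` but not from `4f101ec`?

2

Reachable from 4c9f41f: {4c9f41f, 4f101ec, 63707d8, 8e6491f, b074a37, b667add, db46464}.
Reachable from 4f101ec: {4f101ec, 63707d8, 8e6491f, b074a37, b667add}.
In 4c9f41f's history but not 4f101ec's: {4c9f41f, db46464} — 2 commits.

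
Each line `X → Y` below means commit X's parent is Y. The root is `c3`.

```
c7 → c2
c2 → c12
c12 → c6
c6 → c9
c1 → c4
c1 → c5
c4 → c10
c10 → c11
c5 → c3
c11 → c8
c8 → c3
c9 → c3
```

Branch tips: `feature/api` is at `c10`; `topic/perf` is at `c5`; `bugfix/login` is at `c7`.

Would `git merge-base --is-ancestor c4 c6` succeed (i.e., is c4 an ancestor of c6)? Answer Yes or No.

Ancestors of c6: {c3, c6, c9}.
c4 is not in that set, so it is not an ancestor of c6.

No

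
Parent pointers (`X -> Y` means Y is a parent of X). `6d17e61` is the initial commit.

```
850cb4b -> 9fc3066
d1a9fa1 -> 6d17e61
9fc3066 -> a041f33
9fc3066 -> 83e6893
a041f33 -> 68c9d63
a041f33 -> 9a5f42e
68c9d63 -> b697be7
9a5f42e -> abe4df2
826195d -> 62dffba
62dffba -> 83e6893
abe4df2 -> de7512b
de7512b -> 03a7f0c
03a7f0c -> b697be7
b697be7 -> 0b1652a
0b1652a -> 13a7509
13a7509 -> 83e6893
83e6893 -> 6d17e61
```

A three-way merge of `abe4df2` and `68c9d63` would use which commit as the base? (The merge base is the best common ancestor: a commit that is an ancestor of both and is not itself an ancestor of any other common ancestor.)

b697be7

Ancestors of abe4df2: {03a7f0c, 0b1652a, 13a7509, 6d17e61, 83e6893, abe4df2, b697be7, de7512b}.
Ancestors of 68c9d63: {0b1652a, 13a7509, 68c9d63, 6d17e61, 83e6893, b697be7}.
Common ancestors: {0b1652a, 13a7509, 6d17e61, 83e6893, b697be7}.
Among these, b697be7 is not an ancestor of any other common ancestor — it is the merge base.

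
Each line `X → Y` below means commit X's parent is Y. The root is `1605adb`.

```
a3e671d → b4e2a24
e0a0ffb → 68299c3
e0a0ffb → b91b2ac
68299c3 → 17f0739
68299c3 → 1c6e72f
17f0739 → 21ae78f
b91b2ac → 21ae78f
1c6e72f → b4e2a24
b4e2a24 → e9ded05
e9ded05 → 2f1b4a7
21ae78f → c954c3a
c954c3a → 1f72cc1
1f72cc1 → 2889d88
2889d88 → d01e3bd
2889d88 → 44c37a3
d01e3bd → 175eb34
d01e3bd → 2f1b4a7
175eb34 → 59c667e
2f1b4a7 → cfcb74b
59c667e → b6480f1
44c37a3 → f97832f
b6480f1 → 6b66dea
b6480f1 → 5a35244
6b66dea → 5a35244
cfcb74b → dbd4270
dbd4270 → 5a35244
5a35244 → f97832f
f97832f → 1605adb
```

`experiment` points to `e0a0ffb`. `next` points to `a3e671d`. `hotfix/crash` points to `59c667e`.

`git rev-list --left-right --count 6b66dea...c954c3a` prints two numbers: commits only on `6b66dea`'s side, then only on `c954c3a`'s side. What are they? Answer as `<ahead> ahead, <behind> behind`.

0 ahead, 11 behind

Reachable from 6b66dea: {1605adb, 5a35244, 6b66dea, f97832f}.
Reachable from c954c3a: {1605adb, 175eb34, 1f72cc1, 2889d88, 2f1b4a7, 44c37a3, 59c667e, 5a35244, 6b66dea, b6480f1, c954c3a, cfcb74b, d01e3bd, dbd4270, f97832f}.
Only in 6b66dea's history (ahead): {} — 0.
Only in c954c3a's history (behind): {175eb34, 1f72cc1, 2889d88, 2f1b4a7, 44c37a3, 59c667e, b6480f1, c954c3a, cfcb74b, d01e3bd, dbd4270} — 11.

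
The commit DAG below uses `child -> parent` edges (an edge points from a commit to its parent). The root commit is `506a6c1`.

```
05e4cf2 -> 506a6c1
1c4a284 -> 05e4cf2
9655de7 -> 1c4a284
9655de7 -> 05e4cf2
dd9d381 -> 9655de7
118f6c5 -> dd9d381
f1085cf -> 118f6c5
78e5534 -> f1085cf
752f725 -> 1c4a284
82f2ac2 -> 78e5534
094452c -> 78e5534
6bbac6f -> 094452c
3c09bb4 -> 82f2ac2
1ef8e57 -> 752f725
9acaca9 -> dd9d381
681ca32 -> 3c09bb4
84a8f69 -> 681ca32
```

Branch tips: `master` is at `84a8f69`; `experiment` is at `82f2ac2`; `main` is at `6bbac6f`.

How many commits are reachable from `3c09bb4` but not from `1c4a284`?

Reachable from 3c09bb4: {05e4cf2, 118f6c5, 1c4a284, 3c09bb4, 506a6c1, 78e5534, 82f2ac2, 9655de7, dd9d381, f1085cf}.
Reachable from 1c4a284: {05e4cf2, 1c4a284, 506a6c1}.
In 3c09bb4's history but not 1c4a284's: {118f6c5, 3c09bb4, 78e5534, 82f2ac2, 9655de7, dd9d381, f1085cf} — 7 commits.

7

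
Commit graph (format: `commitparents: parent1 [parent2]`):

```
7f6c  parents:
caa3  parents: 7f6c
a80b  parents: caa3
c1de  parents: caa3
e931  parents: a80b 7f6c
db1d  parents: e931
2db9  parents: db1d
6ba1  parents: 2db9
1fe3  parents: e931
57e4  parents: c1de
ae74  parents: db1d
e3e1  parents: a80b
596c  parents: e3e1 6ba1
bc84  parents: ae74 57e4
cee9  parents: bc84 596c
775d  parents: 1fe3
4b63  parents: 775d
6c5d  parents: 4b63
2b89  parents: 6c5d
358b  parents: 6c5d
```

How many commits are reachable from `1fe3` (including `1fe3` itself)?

Walking parent pointers from 1fe3: reachable set = {1fe3, 7f6c, a80b, caa3, e931}.
That is 5 commits.

5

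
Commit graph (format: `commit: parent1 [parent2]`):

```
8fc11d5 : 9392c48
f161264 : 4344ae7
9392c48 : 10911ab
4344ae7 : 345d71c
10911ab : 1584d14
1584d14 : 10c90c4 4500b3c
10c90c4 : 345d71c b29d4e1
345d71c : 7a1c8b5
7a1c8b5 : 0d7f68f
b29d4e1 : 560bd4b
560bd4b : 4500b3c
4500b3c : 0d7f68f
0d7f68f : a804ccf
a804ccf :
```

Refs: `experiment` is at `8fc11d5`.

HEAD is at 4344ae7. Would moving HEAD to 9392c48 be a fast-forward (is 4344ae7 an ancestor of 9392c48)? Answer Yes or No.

A fast-forward from 4344ae7 to 9392c48 is possible iff 4344ae7 is an ancestor of 9392c48.
Ancestors of 9392c48: {0d7f68f, 10911ab, 10c90c4, 1584d14, 345d71c, 4500b3c, 560bd4b, 7a1c8b5, 9392c48, a804ccf, b29d4e1}.
4344ae7 is not among them, so fast-forward is not possible.

No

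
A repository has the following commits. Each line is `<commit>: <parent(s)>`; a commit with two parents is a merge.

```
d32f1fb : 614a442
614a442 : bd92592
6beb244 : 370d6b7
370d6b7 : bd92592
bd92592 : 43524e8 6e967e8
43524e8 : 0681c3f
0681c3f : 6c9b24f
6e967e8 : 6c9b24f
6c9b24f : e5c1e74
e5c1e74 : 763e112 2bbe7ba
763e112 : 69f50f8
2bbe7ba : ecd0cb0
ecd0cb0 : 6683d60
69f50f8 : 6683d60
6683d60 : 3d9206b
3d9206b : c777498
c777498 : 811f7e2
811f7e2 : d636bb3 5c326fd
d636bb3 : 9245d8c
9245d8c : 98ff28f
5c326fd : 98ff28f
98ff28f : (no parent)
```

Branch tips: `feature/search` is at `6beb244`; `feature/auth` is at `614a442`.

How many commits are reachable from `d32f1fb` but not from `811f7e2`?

15

Reachable from d32f1fb: {0681c3f, 2bbe7ba, 3d9206b, 43524e8, 5c326fd, 614a442, 6683d60, 69f50f8, 6c9b24f, 6e967e8, 763e112, 811f7e2, 9245d8c, 98ff28f, bd92592, c777498, d32f1fb, d636bb3, e5c1e74, ecd0cb0}.
Reachable from 811f7e2: {5c326fd, 811f7e2, 9245d8c, 98ff28f, d636bb3}.
In d32f1fb's history but not 811f7e2's: {0681c3f, 2bbe7ba, 3d9206b, 43524e8, 614a442, 6683d60, 69f50f8, 6c9b24f, 6e967e8, 763e112, bd92592, c777498, d32f1fb, e5c1e74, ecd0cb0} — 15 commits.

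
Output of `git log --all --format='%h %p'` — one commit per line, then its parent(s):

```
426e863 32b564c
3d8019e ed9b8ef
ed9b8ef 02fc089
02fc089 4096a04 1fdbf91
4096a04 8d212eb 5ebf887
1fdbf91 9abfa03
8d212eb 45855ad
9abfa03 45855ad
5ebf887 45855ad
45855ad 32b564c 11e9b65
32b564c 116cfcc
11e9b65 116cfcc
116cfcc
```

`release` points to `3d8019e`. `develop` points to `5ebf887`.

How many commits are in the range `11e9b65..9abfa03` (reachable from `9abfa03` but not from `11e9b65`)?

3

Reachable from 9abfa03: {116cfcc, 11e9b65, 32b564c, 45855ad, 9abfa03}.
Reachable from 11e9b65: {116cfcc, 11e9b65}.
In 9abfa03's history but not 11e9b65's: {32b564c, 45855ad, 9abfa03} — 3 commits.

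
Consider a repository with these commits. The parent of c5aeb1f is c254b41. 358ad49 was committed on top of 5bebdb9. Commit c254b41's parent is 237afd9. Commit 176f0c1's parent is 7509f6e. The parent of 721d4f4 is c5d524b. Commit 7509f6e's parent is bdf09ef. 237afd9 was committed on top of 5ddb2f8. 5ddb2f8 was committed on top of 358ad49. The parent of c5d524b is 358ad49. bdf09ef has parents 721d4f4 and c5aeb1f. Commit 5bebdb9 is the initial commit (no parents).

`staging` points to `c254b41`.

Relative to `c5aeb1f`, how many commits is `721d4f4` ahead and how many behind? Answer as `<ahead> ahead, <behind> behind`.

Reachable from 721d4f4: {358ad49, 5bebdb9, 721d4f4, c5d524b}.
Reachable from c5aeb1f: {237afd9, 358ad49, 5bebdb9, 5ddb2f8, c254b41, c5aeb1f}.
Only in 721d4f4's history (ahead): {721d4f4, c5d524b} — 2.
Only in c5aeb1f's history (behind): {237afd9, 5ddb2f8, c254b41, c5aeb1f} — 4.

2 ahead, 4 behind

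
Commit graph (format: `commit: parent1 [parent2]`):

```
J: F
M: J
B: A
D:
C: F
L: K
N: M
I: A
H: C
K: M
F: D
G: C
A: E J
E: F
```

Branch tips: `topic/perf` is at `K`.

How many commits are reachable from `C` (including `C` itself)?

Walking parent pointers from C: reachable set = {C, D, F}.
That is 3 commits.

3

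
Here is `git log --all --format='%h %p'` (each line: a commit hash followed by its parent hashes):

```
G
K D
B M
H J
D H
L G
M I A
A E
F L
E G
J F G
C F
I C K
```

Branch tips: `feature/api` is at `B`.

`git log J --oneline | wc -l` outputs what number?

4

Walking parent pointers from J: reachable set = {F, G, J, L}.
That is 4 commits.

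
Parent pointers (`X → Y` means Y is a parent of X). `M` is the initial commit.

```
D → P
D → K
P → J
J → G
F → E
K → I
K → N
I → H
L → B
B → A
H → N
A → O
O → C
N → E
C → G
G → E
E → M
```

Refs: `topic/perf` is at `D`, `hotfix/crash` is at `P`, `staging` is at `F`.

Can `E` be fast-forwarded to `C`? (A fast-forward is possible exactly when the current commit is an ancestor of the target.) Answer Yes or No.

Yes

A fast-forward from E to C is possible iff E is an ancestor of C.
Ancestors of C: {C, E, G, M}.
E is among them, so fast-forward is possible.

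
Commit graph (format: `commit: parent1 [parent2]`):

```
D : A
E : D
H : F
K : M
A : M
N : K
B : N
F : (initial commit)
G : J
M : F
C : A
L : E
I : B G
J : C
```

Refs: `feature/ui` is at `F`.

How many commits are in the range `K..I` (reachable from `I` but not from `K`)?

7

Reachable from I: {A, B, C, F, G, I, J, K, M, N}.
Reachable from K: {F, K, M}.
In I's history but not K's: {A, B, C, G, I, J, N} — 7 commits.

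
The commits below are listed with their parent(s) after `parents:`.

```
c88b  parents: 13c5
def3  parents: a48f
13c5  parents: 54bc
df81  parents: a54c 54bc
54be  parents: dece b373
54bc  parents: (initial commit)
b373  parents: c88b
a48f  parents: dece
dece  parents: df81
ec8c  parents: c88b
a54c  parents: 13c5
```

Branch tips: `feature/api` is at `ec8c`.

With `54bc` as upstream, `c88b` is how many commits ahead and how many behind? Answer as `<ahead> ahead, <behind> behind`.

2 ahead, 0 behind

Reachable from c88b: {13c5, 54bc, c88b}.
Reachable from 54bc: {54bc}.
Only in c88b's history (ahead): {13c5, c88b} — 2.
Only in 54bc's history (behind): {} — 0.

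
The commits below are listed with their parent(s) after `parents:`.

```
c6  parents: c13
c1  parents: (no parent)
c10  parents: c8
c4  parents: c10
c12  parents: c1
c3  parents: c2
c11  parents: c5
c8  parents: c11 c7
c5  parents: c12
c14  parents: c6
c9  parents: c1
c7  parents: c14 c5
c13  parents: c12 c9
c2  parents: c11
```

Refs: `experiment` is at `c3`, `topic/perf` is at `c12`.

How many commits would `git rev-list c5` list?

Walking parent pointers from c5: reachable set = {c1, c12, c5}.
That is 3 commits.

3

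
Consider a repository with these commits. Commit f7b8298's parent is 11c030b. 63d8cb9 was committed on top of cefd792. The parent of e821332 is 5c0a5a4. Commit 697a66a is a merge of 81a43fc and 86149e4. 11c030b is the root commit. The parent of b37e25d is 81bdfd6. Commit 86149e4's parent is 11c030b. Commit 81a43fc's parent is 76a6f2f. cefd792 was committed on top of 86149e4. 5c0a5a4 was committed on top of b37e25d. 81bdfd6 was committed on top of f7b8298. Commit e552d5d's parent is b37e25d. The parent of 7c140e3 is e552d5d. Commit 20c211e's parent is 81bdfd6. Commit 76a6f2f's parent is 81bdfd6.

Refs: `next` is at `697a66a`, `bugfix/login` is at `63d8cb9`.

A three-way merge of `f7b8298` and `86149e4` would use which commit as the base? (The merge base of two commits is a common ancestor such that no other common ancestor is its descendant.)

Ancestors of f7b8298: {11c030b, f7b8298}.
Ancestors of 86149e4: {11c030b, 86149e4}.
Common ancestors: {11c030b}.
The only common ancestor is 11c030b, so it is the merge base.

11c030b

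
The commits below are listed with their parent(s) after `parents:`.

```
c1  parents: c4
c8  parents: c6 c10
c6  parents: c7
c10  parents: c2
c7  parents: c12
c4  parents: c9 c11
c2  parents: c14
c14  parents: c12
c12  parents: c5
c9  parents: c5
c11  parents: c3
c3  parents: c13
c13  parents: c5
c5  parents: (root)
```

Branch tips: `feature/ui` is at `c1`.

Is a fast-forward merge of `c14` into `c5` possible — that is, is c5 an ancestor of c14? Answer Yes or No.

Yes

A fast-forward from c5 to c14 is possible iff c5 is an ancestor of c14.
Ancestors of c14: {c12, c14, c5}.
c5 is among them, so fast-forward is possible.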